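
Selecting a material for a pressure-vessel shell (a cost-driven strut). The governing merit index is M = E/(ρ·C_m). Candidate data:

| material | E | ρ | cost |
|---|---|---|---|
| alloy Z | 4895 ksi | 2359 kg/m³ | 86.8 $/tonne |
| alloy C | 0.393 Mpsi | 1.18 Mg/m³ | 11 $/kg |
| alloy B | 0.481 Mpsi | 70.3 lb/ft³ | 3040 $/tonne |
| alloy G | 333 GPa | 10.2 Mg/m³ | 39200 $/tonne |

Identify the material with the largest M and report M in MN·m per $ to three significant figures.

Normalizing units and computing the index:
  alloy Z: E = 33.75 GPa, ρ = 2359 kg/m³, cost = 0.08680 $/kg
  alloy C: E = 2.710 GPa, ρ = 1180 kg/m³, cost = 11.00 $/kg
  alloy B: E = 3.316 GPa, ρ = 1126 kg/m³, cost = 3.040 $/kg
  alloy G: E = 333.0 GPa, ρ = 10200 kg/m³, cost = 39.20 $/kg
  alloy Z: M = 165 MN·m per $
  alloy B: M = 0.969 MN·m per $
  alloy G: M = 0.833 MN·m per $
  alloy C: M = 0.209 MN·m per $
The maximum is for alloy Z.

alloy Z, M = 165 MN·m per $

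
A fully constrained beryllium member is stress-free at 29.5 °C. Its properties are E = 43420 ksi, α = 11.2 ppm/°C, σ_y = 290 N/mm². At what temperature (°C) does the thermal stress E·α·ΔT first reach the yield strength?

E = 43420 ksi = 299.4 GPa.
σ_y = 290 N/mm² = 290.0 MPa.
E·α·ΔT = 290.0 MPa ⇒ ΔT = 290.0 / (299.4×10³ × 11.2×10⁻⁶) = 86.49 K.
T = 29.5 + 86.49 = 116.0 °C.

116 °C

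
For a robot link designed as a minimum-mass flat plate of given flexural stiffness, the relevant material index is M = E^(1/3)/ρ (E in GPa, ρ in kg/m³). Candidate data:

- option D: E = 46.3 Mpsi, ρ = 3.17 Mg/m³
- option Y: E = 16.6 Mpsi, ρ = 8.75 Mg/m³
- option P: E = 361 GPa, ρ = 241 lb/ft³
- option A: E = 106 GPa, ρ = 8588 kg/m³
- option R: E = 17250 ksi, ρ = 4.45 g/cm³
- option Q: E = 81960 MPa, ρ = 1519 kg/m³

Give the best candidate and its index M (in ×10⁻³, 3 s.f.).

Putting every candidate on a common basis:
  option D: E = 319.2 GPa, ρ = 3170 kg/m³
  option Y: E = 114.5 GPa, ρ = 8750 kg/m³
  option P: E = 361.0 GPa, ρ = 3860 kg/m³
  option A: E = 106.0 GPa, ρ = 8588 kg/m³
  option R: E = 118.9 GPa, ρ = 4450 kg/m³
  option Q: E = 81.96 GPa, ρ = 1519 kg/m³
  option Q: M = 2.86×10⁻³
  option D: M = 2.16×10⁻³
  option P: M = 1.84×10⁻³
  option R: M = 1.11×10⁻³
  option Y: M = 0.555×10⁻³
  option A: M = 0.551×10⁻³
Option Q ranks first.

option Q, M = 2.86×10⁻³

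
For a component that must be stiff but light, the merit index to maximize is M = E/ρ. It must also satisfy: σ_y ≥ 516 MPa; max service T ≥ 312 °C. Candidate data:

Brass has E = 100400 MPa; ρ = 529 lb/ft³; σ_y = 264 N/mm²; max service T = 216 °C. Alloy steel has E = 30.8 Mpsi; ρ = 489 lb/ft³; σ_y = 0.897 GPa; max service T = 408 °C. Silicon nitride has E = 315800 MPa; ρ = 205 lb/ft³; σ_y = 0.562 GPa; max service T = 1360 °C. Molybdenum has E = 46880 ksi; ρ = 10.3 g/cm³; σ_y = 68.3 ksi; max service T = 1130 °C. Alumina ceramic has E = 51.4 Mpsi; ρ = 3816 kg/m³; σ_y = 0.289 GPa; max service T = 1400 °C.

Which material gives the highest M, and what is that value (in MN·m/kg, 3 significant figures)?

silicon nitride, M = 96.2 MN·m/kg

Screen on constraints: σ_y ≥ 516 MPa; max service T ≥ 312 °C. Survivors: alloy steel, silicon nitride.
Normalizing units and computing the index:
  alloy steel: E = 212.4 GPa, ρ = 7833 kg/m³
  silicon nitride: E = 315.8 GPa, ρ = 3284 kg/m³
  silicon nitride: M = 96.2 MN·m/kg
  alloy steel: M = 27.1 MN·m/kg
Silicon nitride ranks first.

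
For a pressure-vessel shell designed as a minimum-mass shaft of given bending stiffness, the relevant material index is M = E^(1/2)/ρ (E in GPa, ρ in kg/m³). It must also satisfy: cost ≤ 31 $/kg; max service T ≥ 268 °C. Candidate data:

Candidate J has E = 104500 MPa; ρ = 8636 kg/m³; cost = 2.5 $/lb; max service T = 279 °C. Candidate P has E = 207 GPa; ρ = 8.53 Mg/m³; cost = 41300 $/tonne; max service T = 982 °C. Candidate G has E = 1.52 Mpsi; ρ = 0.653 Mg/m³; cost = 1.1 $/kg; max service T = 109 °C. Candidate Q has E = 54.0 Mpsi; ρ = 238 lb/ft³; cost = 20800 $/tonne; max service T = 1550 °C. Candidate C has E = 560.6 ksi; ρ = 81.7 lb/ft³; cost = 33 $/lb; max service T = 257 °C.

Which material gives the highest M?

candidate Q

Screen on constraints: cost ≤ 31 $/kg; max service T ≥ 268 °C. Survivors: candidate J, candidate Q.
In SI units:
  candidate J: E = 104.5 GPa, ρ = 8636 kg/m³
  candidate Q: E = 372.3 GPa, ρ = 3812 kg/m³
  candidate Q: M = 5.06×10⁻³
  candidate J: M = 1.18×10⁻³
Candidate Q has the largest M.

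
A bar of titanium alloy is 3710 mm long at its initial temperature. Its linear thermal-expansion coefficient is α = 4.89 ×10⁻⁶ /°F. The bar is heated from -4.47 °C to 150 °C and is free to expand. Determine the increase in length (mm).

5.04 mm

Convert α: 4.89×10⁻⁶/°F × (9/5) = 8.80×10⁻⁶/K.
ΔT = 150 − (-4.47) = 154.5 K.
ΔL = α·L₀·ΔT = 8.80×10⁻⁶ × 3710 mm × 154.5 K = 5.04 mm.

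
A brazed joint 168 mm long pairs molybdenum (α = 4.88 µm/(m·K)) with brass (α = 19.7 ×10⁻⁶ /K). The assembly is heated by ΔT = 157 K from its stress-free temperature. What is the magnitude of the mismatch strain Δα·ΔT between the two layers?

Δα = |4.88 − 19.7|×10⁻⁶/K = 14.8×10⁻⁶/K.
Mismatch strain = Δα·ΔT = 14.8×10⁻⁶ × 157.0 = 2.33×10⁻³.

2.33×10⁻³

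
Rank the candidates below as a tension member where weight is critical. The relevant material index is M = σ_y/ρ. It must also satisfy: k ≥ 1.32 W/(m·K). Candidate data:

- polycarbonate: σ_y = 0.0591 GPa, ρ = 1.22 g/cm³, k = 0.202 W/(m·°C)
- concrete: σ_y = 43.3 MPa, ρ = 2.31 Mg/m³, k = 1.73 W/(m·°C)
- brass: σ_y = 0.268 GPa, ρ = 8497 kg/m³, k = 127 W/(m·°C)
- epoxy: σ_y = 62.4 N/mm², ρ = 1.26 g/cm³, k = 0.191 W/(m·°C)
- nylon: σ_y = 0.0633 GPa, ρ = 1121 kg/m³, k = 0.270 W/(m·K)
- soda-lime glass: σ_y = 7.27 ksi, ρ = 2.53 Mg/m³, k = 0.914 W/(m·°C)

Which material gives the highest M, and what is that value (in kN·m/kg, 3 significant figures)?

brass, M = 31.5 kN·m/kg

Screen on constraints: k ≥ 1.32 W/(m·K). Survivors: concrete, brass.
Normalizing units and computing the index:
  concrete: σ_y = 43.30 MPa, ρ = 2310 kg/m³
  brass: σ_y = 268.0 MPa, ρ = 8497 kg/m³
  brass: M = 31.5 kN·m/kg
  concrete: M = 18.7 kN·m/kg
Brass has the largest M.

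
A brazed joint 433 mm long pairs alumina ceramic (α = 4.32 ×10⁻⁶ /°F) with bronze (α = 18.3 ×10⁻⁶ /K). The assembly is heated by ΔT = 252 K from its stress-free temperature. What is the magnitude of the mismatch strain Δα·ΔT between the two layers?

2.65×10⁻³

alumina ceramic: α = 4.32×10⁻⁶/°F × 9/5 = 7.78×10⁻⁶/K.
Δα = |7.78 − 18.3|×10⁻⁶/K = 10.5×10⁻⁶/K.
Mismatch strain = Δα·ΔT = 10.5×10⁻⁶ × 252.0 = 2.65×10⁻³.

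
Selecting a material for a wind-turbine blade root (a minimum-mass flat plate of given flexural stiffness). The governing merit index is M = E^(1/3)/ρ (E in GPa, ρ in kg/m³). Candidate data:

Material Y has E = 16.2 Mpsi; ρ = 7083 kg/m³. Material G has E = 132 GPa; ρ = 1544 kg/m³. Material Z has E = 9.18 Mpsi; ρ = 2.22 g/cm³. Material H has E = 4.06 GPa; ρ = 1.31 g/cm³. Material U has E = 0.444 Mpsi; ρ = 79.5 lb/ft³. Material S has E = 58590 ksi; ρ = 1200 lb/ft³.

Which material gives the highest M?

Convert each candidate to consistent units, then evaluate M:
  material Y: E = 111.7 GPa, ρ = 7083 kg/m³
  material G: E = 132.0 GPa, ρ = 1544 kg/m³
  material Z: E = 63.29 GPa, ρ = 2220 kg/m³
  material H: E = 4.060 GPa, ρ = 1310 kg/m³
  material U: E = 3.061 GPa, ρ = 1273 kg/m³
  material S: E = 404.0 GPa, ρ = 19220 kg/m³
  material G: M = 3.30×10⁻³
  material Z: M = 1.80×10⁻³
  material H: M = 1.22×10⁻³
  material U: M = 1.14×10⁻³
  material Y: M = 0.680×10⁻³
  material S: M = 0.385×10⁻³
Material G ranks first.

material G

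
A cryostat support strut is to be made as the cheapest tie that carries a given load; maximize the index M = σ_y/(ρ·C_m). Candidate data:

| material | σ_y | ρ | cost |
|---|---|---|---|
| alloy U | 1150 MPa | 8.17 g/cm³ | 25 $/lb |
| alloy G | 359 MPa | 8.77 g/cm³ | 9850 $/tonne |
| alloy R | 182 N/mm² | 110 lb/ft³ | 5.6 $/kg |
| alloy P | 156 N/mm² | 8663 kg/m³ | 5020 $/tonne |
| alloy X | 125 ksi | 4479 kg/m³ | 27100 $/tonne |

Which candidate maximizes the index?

alloy R

In SI units:
  alloy U: σ_y = 1150 MPa, ρ = 8170 kg/m³, cost = 55.11 $/kg
  alloy G: σ_y = 359.0 MPa, ρ = 8770 kg/m³, cost = 9.850 $/kg
  alloy R: σ_y = 182.0 MPa, ρ = 1762 kg/m³, cost = 5.600 $/kg
  alloy P: σ_y = 156.0 MPa, ρ = 8663 kg/m³, cost = 5.020 $/kg
  alloy X: σ_y = 861.8 MPa, ρ = 4479 kg/m³, cost = 27.10 $/kg
  alloy R: M = 18.4 kN·m per $
  alloy X: M = 7.10 kN·m per $
  alloy G: M = 4.16 kN·m per $
  alloy P: M = 3.59 kN·m per $
  alloy U: M = 2.55 kN·m per $
Alloy R has the largest M.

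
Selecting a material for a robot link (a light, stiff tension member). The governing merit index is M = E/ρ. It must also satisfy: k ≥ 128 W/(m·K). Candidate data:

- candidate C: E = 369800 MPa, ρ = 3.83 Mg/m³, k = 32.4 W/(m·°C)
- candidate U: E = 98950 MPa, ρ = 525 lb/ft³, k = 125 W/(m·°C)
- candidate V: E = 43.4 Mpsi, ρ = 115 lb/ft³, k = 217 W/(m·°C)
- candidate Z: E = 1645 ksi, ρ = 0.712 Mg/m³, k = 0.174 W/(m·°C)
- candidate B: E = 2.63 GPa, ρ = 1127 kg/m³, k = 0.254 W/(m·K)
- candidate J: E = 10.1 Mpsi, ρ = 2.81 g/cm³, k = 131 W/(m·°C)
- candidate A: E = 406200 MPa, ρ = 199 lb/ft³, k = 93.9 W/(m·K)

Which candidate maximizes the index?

candidate V

Screen on constraints: k ≥ 128 W/(m·K). Survivors: candidate V, candidate J.
Normalizing units and computing the index:
  candidate V: E = 299.2 GPa, ρ = 1842 kg/m³
  candidate J: E = 69.64 GPa, ρ = 2810 kg/m³
  candidate V: M = 162 MN·m/kg
  candidate J: M = 24.8 MN·m/kg
Highest index: candidate V.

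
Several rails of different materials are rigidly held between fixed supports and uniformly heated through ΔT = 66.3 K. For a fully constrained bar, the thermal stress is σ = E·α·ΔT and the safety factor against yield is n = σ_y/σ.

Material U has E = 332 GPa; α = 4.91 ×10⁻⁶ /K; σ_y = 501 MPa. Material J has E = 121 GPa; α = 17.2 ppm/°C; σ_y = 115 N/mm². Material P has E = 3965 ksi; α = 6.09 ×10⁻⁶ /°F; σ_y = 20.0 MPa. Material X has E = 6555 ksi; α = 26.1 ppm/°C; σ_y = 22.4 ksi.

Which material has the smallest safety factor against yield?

Converting E to GPa, α to ×10⁻⁶/K, σ_y to MPa, then σ and n for each:
  material U: E = 332.0, α = 4.91, σ_y = 501.0 → σ = 108 MPa, n = 4.64
  material J: E = 121.0, α = 17.2, σ_y = 115.0 → σ = 138 MPa, n = 0.833
  material P: E = 27.34, α = 11.0, σ_y = 20.00 → σ = 19.9 MPa, n = 1.01
  material X: E = 45.20, α = 26.1, σ_y = 154.4 → σ = 78.2 MPa, n = 1.97
Material J has the lowest safety factor, n = 0.833.

material J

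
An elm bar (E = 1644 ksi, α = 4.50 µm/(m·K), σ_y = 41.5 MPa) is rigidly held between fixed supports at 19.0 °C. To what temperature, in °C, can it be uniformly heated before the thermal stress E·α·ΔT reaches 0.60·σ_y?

507 °C

E = 1644 ksi = 11.33 GPa.
E·α·ΔT = 24.90 MPa ⇒ ΔT = 24.90 / (11.33×10³ × 4.50×10⁻⁶) = 488.2 K.
T = 19.0 + 488.2 = 507.2 °C.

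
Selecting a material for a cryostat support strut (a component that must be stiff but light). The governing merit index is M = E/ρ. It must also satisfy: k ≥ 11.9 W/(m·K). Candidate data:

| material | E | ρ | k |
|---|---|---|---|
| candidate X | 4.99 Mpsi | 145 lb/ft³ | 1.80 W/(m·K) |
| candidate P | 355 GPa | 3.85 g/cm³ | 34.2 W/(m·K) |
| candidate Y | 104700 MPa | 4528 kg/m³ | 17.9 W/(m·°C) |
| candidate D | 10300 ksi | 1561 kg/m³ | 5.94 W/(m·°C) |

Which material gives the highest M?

Screen on constraints: k ≥ 11.9 W/(m·K). Survivors: candidate P, candidate Y.
After converting to SI:
  candidate P: E = 355.0 GPa, ρ = 3850 kg/m³
  candidate Y: E = 104.7 GPa, ρ = 4528 kg/m³
  candidate P: M = 92.2 MN·m/kg
  candidate Y: M = 23.1 MN·m/kg
Candidate P has the largest M.

candidate P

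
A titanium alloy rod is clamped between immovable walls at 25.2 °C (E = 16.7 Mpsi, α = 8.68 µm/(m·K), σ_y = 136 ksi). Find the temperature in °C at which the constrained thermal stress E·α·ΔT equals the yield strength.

E = 16.7 Mpsi = 115.1 GPa.
σ_y = 136 ksi = 937.7 MPa.
E·α·ΔT = 937.7 MPa ⇒ ΔT = 937.7 / (115.1×10³ × 8.68×10⁻⁶) = 938.2 K.
T = 25.2 + 938.2 = 963.4 °C.

963 °C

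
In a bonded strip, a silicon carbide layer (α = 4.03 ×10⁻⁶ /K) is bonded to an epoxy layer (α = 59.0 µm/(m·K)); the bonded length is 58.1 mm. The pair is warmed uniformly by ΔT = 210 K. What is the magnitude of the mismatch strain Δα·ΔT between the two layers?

0.0115

Δα = |4.03 − 59.0|×10⁻⁶/K = 55.0×10⁻⁶/K.
Mismatch strain = Δα·ΔT = 55.0×10⁻⁶ × 210.0 = 0.0115.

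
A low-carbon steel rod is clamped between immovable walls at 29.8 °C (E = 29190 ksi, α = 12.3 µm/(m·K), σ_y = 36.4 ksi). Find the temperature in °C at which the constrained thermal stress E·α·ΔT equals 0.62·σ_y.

92.7 °C

E = 29190 ksi = 201.3 GPa.
σ_y = 36.4 ksi = 251.0 MPa.
E·α·ΔT = 155.6 MPa ⇒ ΔT = 155.6 / (201.3×10³ × 12.3×10⁻⁶) = 62.86 K.
T = 29.8 + 62.86 = 92.66 °C.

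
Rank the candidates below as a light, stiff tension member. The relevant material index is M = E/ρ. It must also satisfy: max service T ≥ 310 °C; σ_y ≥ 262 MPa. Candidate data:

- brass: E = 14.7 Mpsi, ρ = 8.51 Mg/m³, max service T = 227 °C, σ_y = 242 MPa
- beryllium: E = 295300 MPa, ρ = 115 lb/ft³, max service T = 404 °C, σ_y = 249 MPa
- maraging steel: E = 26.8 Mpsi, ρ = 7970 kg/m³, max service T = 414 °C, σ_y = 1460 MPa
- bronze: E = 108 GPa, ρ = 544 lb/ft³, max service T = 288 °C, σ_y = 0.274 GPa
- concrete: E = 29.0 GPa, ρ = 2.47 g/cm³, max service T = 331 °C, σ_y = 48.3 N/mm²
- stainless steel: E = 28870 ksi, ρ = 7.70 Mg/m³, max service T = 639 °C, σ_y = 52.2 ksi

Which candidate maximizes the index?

stainless steel

Screen on constraints: max service T ≥ 310 °C; σ_y ≥ 262 MPa. Survivors: maraging steel, stainless steel.
Normalizing units and computing the index:
  maraging steel: E = 184.8 GPa, ρ = 7970 kg/m³
  stainless steel: E = 199.1 GPa, ρ = 7700 kg/m³
  stainless steel: M = 25.9 MN·m/kg
  maraging steel: M = 23.2 MN·m/kg
The maximum is for stainless steel.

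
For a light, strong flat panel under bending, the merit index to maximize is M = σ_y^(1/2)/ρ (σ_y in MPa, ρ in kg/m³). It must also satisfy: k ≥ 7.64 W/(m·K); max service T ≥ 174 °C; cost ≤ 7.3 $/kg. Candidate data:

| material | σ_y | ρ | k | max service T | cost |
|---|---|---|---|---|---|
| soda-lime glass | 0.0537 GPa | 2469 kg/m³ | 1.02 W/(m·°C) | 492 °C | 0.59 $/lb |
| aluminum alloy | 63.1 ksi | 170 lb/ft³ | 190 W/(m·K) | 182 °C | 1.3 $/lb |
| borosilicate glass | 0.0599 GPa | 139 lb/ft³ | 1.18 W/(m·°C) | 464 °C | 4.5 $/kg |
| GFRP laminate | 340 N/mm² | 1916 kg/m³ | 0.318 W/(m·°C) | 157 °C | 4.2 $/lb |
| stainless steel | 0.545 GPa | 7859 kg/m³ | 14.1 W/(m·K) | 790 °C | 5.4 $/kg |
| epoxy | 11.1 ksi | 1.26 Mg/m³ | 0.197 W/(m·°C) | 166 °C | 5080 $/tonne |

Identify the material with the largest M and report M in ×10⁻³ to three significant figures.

Screen on constraints: k ≥ 7.64 W/(m·K); max service T ≥ 174 °C; cost ≤ 7.3 $/kg. Survivors: aluminum alloy, stainless steel.
Normalizing units and computing the index:
  aluminum alloy: σ_y = 435.1 MPa, ρ = 2723 kg/m³
  stainless steel: σ_y = 545.0 MPa, ρ = 7859 kg/m³
  aluminum alloy: M = 7.66×10⁻³
  stainless steel: M = 2.97×10⁻³
Aluminum alloy ranks first.

aluminum alloy, M = 7.66×10⁻³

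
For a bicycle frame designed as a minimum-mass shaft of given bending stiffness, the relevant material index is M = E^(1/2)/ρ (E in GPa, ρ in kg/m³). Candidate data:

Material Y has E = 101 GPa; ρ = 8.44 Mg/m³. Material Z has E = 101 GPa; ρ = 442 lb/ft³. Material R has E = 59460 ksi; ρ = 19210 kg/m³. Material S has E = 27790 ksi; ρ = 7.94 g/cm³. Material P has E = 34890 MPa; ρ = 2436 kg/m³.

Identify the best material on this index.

material P

After converting to SI:
  material Y: E = 101.0 GPa, ρ = 8440 kg/m³
  material Z: E = 101.0 GPa, ρ = 7080 kg/m³
  material R: E = 410.0 GPa, ρ = 19210 kg/m³
  material S: E = 191.6 GPa, ρ = 7940 kg/m³
  material P: E = 34.89 GPa, ρ = 2436 kg/m³
  material P: M = 2.42×10⁻³
  material S: M = 1.74×10⁻³
  material Z: M = 1.42×10⁻³
  material Y: M = 1.19×10⁻³
  material R: M = 1.05×10⁻³
Material P has the largest M.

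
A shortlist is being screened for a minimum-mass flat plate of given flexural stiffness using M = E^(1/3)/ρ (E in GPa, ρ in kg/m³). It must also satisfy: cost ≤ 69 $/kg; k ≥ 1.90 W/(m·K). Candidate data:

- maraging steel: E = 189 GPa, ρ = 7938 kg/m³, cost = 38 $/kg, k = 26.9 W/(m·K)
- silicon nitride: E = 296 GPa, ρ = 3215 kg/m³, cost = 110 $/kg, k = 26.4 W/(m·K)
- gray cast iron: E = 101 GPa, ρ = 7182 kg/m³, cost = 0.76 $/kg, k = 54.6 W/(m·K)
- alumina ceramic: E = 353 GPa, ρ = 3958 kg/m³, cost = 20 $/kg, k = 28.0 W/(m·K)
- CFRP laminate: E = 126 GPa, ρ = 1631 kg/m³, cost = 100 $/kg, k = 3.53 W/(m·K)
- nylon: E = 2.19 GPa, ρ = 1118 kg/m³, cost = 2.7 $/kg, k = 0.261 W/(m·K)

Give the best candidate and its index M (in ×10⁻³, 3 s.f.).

alumina ceramic, M = 1.79×10⁻³

Screen on constraints: cost ≤ 69 $/kg; k ≥ 1.90 W/(m·K). Survivors: maraging steel, gray cast iron, alumina ceramic.
Per-candidate index values:
  alumina ceramic: M = 1.79×10⁻³
  maraging steel: M = 0.723×10⁻³
  gray cast iron: M = 0.648×10⁻³
Alumina ceramic has the largest M.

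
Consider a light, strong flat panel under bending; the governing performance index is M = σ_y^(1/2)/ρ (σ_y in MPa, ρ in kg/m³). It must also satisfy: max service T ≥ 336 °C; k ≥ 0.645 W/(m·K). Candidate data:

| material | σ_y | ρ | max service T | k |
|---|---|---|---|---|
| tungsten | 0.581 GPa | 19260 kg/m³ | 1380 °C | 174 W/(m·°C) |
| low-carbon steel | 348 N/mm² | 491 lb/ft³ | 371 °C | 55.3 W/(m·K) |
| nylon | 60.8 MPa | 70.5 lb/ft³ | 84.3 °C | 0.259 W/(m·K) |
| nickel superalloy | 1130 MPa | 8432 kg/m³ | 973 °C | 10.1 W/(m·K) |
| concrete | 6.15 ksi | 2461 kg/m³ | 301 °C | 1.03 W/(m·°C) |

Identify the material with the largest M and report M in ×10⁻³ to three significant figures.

nickel superalloy, M = 3.99×10⁻³

Screen on constraints: max service T ≥ 336 °C; k ≥ 0.645 W/(m·K). Survivors: tungsten, low-carbon steel, nickel superalloy.
In SI units:
  tungsten: σ_y = 581.0 MPa, ρ = 19260 kg/m³
  low-carbon steel: σ_y = 348.0 MPa, ρ = 7865 kg/m³
  nickel superalloy: σ_y = 1130 MPa, ρ = 8432 kg/m³
  nickel superalloy: M = 3.99×10⁻³
  low-carbon steel: M = 2.37×10⁻³
  tungsten: M = 1.25×10⁻³
Nickel superalloy has the largest M.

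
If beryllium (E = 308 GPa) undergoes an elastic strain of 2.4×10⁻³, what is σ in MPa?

σ = E·ε = 308000 MPa × 2.4×10⁻³ = 739 MPa.

739 MPa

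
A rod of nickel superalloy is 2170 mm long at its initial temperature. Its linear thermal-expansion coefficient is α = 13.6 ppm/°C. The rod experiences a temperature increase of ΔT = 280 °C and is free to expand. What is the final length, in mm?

ΔL = α·L₀·ΔT = 13.6×10⁻⁶ × 2170 mm × 280.0 K = 8.26 mm.
L = L₀ + ΔL = 2170 + 8.26 = 2178.3 mm.

2178.3 mm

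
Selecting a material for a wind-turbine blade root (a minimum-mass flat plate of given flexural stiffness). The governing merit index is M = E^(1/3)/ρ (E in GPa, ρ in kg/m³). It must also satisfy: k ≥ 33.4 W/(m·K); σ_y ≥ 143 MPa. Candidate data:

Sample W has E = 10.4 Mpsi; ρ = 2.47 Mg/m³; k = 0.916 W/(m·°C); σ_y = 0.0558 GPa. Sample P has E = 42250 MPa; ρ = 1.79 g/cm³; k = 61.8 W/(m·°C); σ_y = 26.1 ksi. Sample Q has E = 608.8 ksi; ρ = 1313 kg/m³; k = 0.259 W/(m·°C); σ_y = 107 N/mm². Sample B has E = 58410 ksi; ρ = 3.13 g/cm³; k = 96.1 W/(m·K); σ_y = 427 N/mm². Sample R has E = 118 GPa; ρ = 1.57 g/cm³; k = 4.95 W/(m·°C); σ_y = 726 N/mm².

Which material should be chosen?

sample B

Screen on constraints: k ≥ 33.4 W/(m·K); σ_y ≥ 143 MPa. Survivors: sample P, sample B.
In SI units:
  sample P: E = 42.25 GPa, ρ = 1790 kg/m³
  sample B: E = 402.7 GPa, ρ = 3130 kg/m³
  sample B: M = 2.36×10⁻³
  sample P: M = 1.95×10⁻³
Sample B ranks first.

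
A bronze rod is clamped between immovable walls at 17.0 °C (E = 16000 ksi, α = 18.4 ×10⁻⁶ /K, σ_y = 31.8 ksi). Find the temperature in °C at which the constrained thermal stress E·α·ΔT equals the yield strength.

125 °C

E = 16000 ksi = 110.3 GPa.
σ_y = 31.8 ksi = 219.3 MPa.
E·α·ΔT = 219.3 MPa ⇒ ΔT = 219.3 / (110.3×10³ × 18.4×10⁻⁶) = 108.0 K.
T = 17.0 + 108.0 = 125.0 °C.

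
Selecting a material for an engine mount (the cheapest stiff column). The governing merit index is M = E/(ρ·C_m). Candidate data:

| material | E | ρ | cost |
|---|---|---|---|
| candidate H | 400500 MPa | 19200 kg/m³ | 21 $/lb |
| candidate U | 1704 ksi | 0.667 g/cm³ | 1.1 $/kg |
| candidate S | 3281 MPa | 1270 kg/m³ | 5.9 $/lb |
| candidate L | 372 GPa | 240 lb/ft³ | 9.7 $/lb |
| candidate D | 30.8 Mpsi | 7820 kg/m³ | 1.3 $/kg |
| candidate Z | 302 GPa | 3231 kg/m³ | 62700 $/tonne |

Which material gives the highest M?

In SI units:
  candidate H: E = 400.5 GPa, ρ = 19200 kg/m³, cost = 46.30 $/kg
  candidate U: E = 11.75 GPa, ρ = 667.0 kg/m³, cost = 1.100 $/kg
  candidate S: E = 3.281 GPa, ρ = 1270 kg/m³, cost = 13.01 $/kg
  candidate L: E = 372.0 GPa, ρ = 3844 kg/m³, cost = 21.38 $/kg
  candidate D: E = 212.4 GPa, ρ = 7820 kg/m³, cost = 1.300 $/kg
  candidate Z: E = 302.0 GPa, ρ = 3231 kg/m³, cost = 62.70 $/kg
  candidate D: M = 20.9 MN·m per $
  candidate U: M = 16.0 MN·m per $
  candidate L: M = 4.52 MN·m per $
  candidate Z: M = 1.49 MN·m per $
  candidate H: M = 0.451 MN·m per $
  candidate S: M = 0.199 MN·m per $
Candidate D has the largest M.

candidate D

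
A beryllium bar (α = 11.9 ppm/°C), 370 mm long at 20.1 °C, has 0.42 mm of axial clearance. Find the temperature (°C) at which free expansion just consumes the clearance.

α·L₀·ΔT = 0.42 mm ⇒ ΔT = 0.42 / (11.9×10⁻⁶ × 370.0) = 95.39 K.
T = 20.1 + 95.39 = 115.5 °C.

115 °C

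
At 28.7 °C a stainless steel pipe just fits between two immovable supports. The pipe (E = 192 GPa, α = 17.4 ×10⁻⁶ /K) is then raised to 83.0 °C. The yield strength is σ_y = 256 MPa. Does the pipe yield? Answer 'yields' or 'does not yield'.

does not yield

ΔT = 54.30 K. Constrained thermal stress σ = E·α·ΔT = 192.0×10³ MPa × 17.4×10⁻⁶ × 54.30 = 181 MPa (compressive).
Compare to σ_y = 256 MPa: σ < σ_y, so it does not yield.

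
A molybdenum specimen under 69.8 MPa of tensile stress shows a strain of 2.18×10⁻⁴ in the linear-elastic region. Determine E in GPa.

E = σ/ε = 69.8 MPa / 2.18×10⁻⁴ = 320200 MPa = 320 GPa.

320 GPa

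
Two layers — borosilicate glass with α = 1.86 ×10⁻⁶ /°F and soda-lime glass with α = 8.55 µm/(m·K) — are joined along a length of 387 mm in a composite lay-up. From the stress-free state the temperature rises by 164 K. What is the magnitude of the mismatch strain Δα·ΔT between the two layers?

8.53×10⁻⁴

borosilicate glass: α = 1.86×10⁻⁶/°F × 9/5 = 3.35×10⁻⁶/K.
Δα = |3.35 − 8.55|×10⁻⁶/K = 5.20×10⁻⁶/K.
Mismatch strain = Δα·ΔT = 5.20×10⁻⁶ × 164.0 = 8.53×10⁻⁴.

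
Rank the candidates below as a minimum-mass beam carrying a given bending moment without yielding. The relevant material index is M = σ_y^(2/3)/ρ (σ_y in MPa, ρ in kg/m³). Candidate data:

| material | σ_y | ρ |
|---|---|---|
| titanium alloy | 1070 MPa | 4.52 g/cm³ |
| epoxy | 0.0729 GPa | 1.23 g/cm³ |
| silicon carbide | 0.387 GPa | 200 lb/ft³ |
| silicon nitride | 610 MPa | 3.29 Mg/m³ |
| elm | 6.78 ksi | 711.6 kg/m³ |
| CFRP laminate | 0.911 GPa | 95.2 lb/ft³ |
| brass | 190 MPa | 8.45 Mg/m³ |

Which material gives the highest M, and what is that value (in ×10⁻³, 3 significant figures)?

In SI units:
  titanium alloy: σ_y = 1070 MPa, ρ = 4520 kg/m³
  epoxy: σ_y = 72.90 MPa, ρ = 1230 kg/m³
  silicon carbide: σ_y = 387.0 MPa, ρ = 3204 kg/m³
  silicon nitride: σ_y = 610.0 MPa, ρ = 3290 kg/m³
  elm: σ_y = 46.75 MPa, ρ = 711.6 kg/m³
  CFRP laminate: σ_y = 911.0 MPa, ρ = 1525 kg/m³
  brass: σ_y = 190.0 MPa, ρ = 8450 kg/m³
  CFRP laminate: M = 61.6×10⁻³
  titanium alloy: M = 23.1×10⁻³
  silicon nitride: M = 21.9×10⁻³
  elm: M = 18.2×10⁻³
  silicon carbide: M = 16.6×10⁻³
  epoxy: M = 14.2×10⁻³
  brass: M = 3.91×10⁻³
Highest index: CFRP laminate.

CFRP laminate, M = 61.6×10⁻³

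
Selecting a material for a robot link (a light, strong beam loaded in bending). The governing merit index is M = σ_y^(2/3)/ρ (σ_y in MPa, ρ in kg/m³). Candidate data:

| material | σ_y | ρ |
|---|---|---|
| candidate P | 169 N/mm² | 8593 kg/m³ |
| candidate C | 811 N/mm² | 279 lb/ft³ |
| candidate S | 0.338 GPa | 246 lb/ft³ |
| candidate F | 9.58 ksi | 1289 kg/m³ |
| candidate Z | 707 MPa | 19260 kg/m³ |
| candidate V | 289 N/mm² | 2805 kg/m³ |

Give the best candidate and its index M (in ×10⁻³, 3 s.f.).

candidate C, M = 19.5×10⁻³

Normalizing units and computing the index:
  candidate P: σ_y = 169.0 MPa, ρ = 8593 kg/m³
  candidate C: σ_y = 811.0 MPa, ρ = 4469 kg/m³
  candidate S: σ_y = 338.0 MPa, ρ = 3941 kg/m³
  candidate F: σ_y = 66.05 MPa, ρ = 1289 kg/m³
  candidate Z: σ_y = 707.0 MPa, ρ = 19260 kg/m³
  candidate V: σ_y = 289.0 MPa, ρ = 2805 kg/m³
  candidate C: M = 19.5×10⁻³
  candidate V: M = 15.6×10⁻³
  candidate F: M = 12.7×10⁻³
  candidate S: M = 12.3×10⁻³
  candidate Z: M = 4.12×10⁻³
  candidate P: M = 3.56×10⁻³
Highest index: candidate C.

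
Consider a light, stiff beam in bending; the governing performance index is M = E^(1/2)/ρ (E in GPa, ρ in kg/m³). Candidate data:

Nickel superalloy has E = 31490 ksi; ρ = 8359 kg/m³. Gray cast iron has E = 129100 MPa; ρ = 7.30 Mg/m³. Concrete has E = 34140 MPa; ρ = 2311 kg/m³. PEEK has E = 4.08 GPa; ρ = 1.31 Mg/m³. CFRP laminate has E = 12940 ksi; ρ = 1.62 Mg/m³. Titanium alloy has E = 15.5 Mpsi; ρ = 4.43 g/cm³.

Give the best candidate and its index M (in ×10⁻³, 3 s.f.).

Convert each candidate to consistent units, then evaluate M:
  nickel superalloy: E = 217.1 GPa, ρ = 8359 kg/m³
  gray cast iron: E = 129.1 GPa, ρ = 7300 kg/m³
  concrete: E = 34.14 GPa, ρ = 2311 kg/m³
  PEEK: E = 4.080 GPa, ρ = 1310 kg/m³
  CFRP laminate: E = 89.22 GPa, ρ = 1620 kg/m³
  titanium alloy: E = 106.9 GPa, ρ = 4430 kg/m³
  CFRP laminate: M = 5.83×10⁻³
  concrete: M = 2.53×10⁻³
  titanium alloy: M = 2.33×10⁻³
  nickel superalloy: M = 1.76×10⁻³
  gray cast iron: M = 1.56×10⁻³
  PEEK: M = 1.54×10⁻³
Highest index: CFRP laminate.

CFRP laminate, M = 5.83×10⁻³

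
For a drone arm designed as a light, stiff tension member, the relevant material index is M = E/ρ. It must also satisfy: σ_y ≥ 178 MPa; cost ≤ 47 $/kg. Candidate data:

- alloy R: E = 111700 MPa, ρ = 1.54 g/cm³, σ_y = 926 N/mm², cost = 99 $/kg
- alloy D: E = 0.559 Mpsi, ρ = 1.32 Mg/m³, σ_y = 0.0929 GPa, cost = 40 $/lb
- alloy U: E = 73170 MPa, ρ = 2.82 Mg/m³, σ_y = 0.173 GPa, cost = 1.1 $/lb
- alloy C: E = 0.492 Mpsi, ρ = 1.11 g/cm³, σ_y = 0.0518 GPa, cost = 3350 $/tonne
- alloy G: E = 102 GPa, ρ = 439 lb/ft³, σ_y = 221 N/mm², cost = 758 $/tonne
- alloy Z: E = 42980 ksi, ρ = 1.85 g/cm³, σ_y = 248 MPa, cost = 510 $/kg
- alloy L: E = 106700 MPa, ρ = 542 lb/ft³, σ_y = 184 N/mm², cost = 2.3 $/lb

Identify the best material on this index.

alloy G

Screen on constraints: σ_y ≥ 178 MPa; cost ≤ 47 $/kg. Survivors: alloy G, alloy L.
Putting every candidate on a common basis:
  alloy G: E = 102.0 GPa, ρ = 7032 kg/m³
  alloy L: E = 106.7 GPa, ρ = 8682 kg/m³
  alloy G: M = 14.5 MN·m/kg
  alloy L: M = 12.3 MN·m/kg
Alloy G ranks first.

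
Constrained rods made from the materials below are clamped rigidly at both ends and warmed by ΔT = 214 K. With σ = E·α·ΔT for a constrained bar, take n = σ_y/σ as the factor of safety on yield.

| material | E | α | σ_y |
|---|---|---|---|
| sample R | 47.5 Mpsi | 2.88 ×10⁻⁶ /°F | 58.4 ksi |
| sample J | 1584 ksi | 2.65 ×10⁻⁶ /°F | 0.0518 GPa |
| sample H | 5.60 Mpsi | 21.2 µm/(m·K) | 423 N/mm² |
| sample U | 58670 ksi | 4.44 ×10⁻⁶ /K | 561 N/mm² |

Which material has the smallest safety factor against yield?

sample R

Converting E to GPa, α to ×10⁻⁶/K, σ_y to MPa, then σ and n for each:
  sample R: E = 327.5, α = 5.18, σ_y = 402.7 → σ = 363 MPa, n = 1.11
  sample J: E = 10.92, α = 4.77, σ_y = 51.80 → σ = 11.1 MPa, n = 4.65
  sample H: E = 38.61, α = 21.2, σ_y = 423.0 → σ = 175 MPa, n = 2.41
  sample U: E = 404.5, α = 4.44, σ_y = 561.0 → σ = 384 MPa, n = 1.46
The minimum is sample R at n = 1.11.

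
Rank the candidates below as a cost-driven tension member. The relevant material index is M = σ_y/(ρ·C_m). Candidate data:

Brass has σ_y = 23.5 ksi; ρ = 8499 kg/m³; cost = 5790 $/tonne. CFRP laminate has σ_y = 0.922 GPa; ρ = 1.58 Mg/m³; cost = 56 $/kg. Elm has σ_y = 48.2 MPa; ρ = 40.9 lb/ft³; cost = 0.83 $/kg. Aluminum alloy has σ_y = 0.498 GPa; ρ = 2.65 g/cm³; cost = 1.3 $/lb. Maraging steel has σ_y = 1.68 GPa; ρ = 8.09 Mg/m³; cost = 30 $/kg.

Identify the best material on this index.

Convert each candidate to consistent units, then evaluate M:
  brass: σ_y = 162.0 MPa, ρ = 8499 kg/m³, cost = 5.790 $/kg
  CFRP laminate: σ_y = 922.0 MPa, ρ = 1580 kg/m³, cost = 56.00 $/kg
  elm: σ_y = 48.20 MPa, ρ = 655.2 kg/m³, cost = 0.8300 $/kg
  aluminum alloy: σ_y = 498.0 MPa, ρ = 2650 kg/m³, cost = 2.866 $/kg
  maraging steel: σ_y = 1680 MPa, ρ = 8090 kg/m³, cost = 30.00 $/kg
  elm: M = 88.6 kN·m per $
  aluminum alloy: M = 65.6 kN·m per $
  CFRP laminate: M = 10.4 kN·m per $
  maraging steel: M = 6.92 kN·m per $
  brass: M = 3.29 kN·m per $
Highest index: elm.

elm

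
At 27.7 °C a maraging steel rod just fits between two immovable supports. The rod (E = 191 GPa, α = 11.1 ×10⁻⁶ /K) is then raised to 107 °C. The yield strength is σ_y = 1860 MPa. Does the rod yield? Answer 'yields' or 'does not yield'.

ΔT = 79.30 K. Constrained thermal stress σ = E·α·ΔT = 191.0×10³ MPa × 11.1×10⁻⁶ × 79.30 = 168 MPa (compressive).
Compare to σ_y = 1860 MPa: σ < σ_y, so it does not yield.

does not yield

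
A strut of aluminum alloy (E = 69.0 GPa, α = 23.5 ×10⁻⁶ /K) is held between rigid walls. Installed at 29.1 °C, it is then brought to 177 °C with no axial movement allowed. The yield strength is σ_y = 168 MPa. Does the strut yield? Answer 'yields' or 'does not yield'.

ΔT = 147.9 K. Constrained thermal stress σ = E·α·ΔT = 69.00×10³ MPa × 23.5×10⁻⁶ × 147.9 = 240 MPa (compressive).
Compare to σ_y = 168 MPa: σ ≥ σ_y, so it yields.

yields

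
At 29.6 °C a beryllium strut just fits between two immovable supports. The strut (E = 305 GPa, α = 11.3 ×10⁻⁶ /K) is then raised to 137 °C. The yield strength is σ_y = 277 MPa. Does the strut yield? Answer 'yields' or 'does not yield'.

ΔT = 107.4 K. Constrained thermal stress σ = E·α·ΔT = 305.0×10³ MPa × 11.3×10⁻⁶ × 107.4 = 370 MPa (compressive).
Compare to σ_y = 277 MPa: σ ≥ σ_y, so it yields.

yields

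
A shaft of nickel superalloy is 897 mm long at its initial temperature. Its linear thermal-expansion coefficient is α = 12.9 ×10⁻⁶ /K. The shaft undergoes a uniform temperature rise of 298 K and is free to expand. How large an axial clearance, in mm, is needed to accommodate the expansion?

ΔL = α·L₀·ΔT = 12.9×10⁻⁶ × 897 mm × 298.0 K = 3.45 mm.

3.45 mm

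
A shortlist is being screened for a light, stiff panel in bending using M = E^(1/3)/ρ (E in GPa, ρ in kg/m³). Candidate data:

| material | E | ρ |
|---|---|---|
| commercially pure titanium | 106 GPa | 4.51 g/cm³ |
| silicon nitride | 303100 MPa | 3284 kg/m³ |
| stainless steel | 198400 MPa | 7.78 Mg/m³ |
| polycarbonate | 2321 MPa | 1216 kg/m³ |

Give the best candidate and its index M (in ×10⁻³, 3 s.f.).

silicon nitride, M = 2.05×10⁻³

Normalizing units and computing the index:
  commercially pure titanium: E = 106.0 GPa, ρ = 4510 kg/m³
  silicon nitride: E = 303.1 GPa, ρ = 3284 kg/m³
  stainless steel: E = 198.4 GPa, ρ = 7780 kg/m³
  polycarbonate: E = 2.321 GPa, ρ = 1216 kg/m³
  silicon nitride: M = 2.05×10⁻³
  polycarbonate: M = 1.09×10⁻³
  commercially pure titanium: M = 1.05×10⁻³
  stainless steel: M = 0.750×10⁻³
The maximum is for silicon nitride.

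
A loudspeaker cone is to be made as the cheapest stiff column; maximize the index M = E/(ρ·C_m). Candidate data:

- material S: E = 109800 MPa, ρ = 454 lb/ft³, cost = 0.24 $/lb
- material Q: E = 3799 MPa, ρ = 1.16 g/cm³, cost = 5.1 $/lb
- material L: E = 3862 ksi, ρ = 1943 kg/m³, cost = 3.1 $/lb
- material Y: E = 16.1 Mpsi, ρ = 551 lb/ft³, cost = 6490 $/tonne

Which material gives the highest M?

Normalizing units and computing the index:
  material S: E = 109.8 GPa, ρ = 7272 kg/m³, cost = 0.5291 $/kg
  material Q: E = 3.799 GPa, ρ = 1160 kg/m³, cost = 11.24 $/kg
  material L: E = 26.63 GPa, ρ = 1943 kg/m³, cost = 6.834 $/kg
  material Y: E = 111.0 GPa, ρ = 8826 kg/m³, cost = 6.490 $/kg
  material S: M = 28.5 MN·m per $
  material L: M = 2.01 MN·m per $
  material Y: M = 1.94 MN·m per $
  material Q: M = 0.291 MN·m per $
The maximum is for material S.

material S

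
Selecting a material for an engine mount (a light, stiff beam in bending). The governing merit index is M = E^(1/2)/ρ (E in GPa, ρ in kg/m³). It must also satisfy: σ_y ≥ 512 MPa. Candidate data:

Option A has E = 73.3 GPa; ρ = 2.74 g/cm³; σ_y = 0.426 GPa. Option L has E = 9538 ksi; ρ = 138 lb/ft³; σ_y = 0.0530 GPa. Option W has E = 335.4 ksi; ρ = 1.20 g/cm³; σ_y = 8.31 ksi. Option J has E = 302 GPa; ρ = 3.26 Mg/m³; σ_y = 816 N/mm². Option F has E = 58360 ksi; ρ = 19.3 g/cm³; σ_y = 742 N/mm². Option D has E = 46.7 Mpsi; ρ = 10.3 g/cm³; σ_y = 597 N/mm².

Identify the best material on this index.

option J

Screen on constraints: σ_y ≥ 512 MPa. Survivors: option J, option F, option D.
Putting every candidate on a common basis:
  option J: E = 302.0 GPa, ρ = 3260 kg/m³
  option F: E = 402.4 GPa, ρ = 19300 kg/m³
  option D: E = 322.0 GPa, ρ = 10300 kg/m³
  option J: M = 5.33×10⁻³
  option D: M = 1.74×10⁻³
  option F: M = 1.04×10⁻³
Option J has the largest M.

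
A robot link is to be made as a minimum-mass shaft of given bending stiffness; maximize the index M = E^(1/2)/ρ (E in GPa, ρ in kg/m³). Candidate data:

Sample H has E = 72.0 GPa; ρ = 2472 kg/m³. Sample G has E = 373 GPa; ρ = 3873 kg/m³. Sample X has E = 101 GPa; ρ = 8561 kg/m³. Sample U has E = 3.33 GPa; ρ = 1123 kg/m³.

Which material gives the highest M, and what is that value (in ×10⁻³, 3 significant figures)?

Per-candidate index values:
  sample G: M = 4.99×10⁻³
  sample H: M = 3.43×10⁻³
  sample U: M = 1.62×10⁻³
  sample X: M = 1.17×10⁻³
Sample G has the largest M.

sample G, M = 4.99×10⁻³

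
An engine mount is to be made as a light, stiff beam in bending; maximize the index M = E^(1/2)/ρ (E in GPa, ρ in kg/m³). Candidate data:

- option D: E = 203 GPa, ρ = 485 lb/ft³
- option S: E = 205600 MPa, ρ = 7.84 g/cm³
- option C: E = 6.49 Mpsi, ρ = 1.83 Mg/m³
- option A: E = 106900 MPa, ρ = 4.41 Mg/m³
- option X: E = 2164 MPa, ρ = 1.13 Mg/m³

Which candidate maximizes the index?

option C

In SI units:
  option D: E = 203.0 GPa, ρ = 7769 kg/m³
  option S: E = 205.6 GPa, ρ = 7840 kg/m³
  option C: E = 44.75 GPa, ρ = 1830 kg/m³
  option A: E = 106.9 GPa, ρ = 4410 kg/m³
  option X: E = 2.164 GPa, ρ = 1130 kg/m³
  option C: M = 3.66×10⁻³
  option A: M = 2.34×10⁻³
  option D: M = 1.83×10⁻³
  option S: M = 1.83×10⁻³
  option X: M = 1.30×10⁻³
The maximum is for option C.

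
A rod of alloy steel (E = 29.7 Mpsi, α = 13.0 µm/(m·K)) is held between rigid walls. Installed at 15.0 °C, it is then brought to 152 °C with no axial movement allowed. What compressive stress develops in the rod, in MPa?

E = 29.7 Mpsi = 204.8 GPa.
ΔT = 137.0 K. Constrained thermal stress σ = E·α·ΔT = 204.8×10³ MPa × 13.0×10⁻⁶ × 137.0 = 365 MPa (compressive).

365 MPa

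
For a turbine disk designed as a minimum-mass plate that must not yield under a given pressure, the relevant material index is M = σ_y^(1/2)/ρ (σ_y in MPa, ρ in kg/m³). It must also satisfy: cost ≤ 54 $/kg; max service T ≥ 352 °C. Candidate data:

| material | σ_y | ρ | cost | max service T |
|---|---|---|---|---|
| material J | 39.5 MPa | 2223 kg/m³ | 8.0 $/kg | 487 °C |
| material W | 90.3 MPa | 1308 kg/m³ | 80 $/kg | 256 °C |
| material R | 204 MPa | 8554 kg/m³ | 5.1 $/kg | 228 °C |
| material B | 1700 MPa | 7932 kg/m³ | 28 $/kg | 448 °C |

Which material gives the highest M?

material B

Screen on constraints: cost ≤ 54 $/kg; max service T ≥ 352 °C. Survivors: material J, material B.
Computing M directly (units already consistent):
  material B: M = 5.20×10⁻³
  material J: M = 2.83×10⁻³
The maximum is for material B.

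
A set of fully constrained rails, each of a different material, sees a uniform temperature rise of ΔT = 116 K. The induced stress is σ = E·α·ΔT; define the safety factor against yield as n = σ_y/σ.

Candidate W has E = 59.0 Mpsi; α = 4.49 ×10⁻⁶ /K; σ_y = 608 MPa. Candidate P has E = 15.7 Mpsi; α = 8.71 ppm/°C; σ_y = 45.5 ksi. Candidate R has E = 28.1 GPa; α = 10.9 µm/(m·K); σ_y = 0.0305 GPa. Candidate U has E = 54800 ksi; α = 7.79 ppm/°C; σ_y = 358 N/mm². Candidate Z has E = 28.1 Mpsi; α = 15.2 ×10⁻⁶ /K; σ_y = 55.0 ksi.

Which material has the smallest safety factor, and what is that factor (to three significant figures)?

Per material, after unit conversion:
  candidate W: E = 406.8, α = 4.49, σ_y = 608.0 → σ = 212 MPa, n = 2.87
  candidate P: E = 108.2, α = 8.71, σ_y = 313.7 → σ = 109 MPa, n = 2.87
  candidate R: E = 28.10, α = 10.9, σ_y = 30.50 → σ = 35.5 MPa, n = 0.858
  candidate U: E = 377.8, α = 7.79, σ_y = 358.0 → σ = 341 MPa, n = 1.05
  candidate Z: E = 193.7, α = 15.2, σ_y = 379.2 → σ = 342 MPa, n = 1.11
Candidate R has the lowest safety factor, n = 0.858.

candidate R, n = 0.858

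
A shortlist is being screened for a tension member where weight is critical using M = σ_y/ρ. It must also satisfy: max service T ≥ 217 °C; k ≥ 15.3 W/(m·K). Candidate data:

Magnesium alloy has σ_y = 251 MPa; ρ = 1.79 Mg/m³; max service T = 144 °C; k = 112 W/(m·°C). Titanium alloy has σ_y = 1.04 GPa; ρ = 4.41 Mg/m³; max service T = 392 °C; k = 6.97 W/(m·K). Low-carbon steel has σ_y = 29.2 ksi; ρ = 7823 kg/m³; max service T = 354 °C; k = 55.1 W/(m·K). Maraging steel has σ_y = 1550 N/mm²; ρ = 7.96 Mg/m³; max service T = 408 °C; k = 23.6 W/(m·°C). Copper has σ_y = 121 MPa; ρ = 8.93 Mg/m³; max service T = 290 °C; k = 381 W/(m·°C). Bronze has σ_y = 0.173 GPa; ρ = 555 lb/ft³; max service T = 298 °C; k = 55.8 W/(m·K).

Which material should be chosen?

Screen on constraints: max service T ≥ 217 °C; k ≥ 15.3 W/(m·K). Survivors: low-carbon steel, maraging steel, copper, bronze.
In SI units:
  low-carbon steel: σ_y = 201.3 MPa, ρ = 7823 kg/m³
  maraging steel: σ_y = 1550 MPa, ρ = 7960 kg/m³
  copper: σ_y = 121.0 MPa, ρ = 8930 kg/m³
  bronze: σ_y = 173.0 MPa, ρ = 8890 kg/m³
  maraging steel: M = 195 kN·m/kg
  low-carbon steel: M = 25.7 kN·m/kg
  bronze: M = 19.5 kN·m/kg
  copper: M = 13.5 kN·m/kg
Highest index: maraging steel.

maraging steel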